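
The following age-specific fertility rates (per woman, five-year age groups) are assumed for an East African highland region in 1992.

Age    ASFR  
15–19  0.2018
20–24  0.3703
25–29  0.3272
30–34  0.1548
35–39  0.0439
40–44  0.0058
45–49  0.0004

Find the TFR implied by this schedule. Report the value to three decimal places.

5.521

Sum of ASFRs = 0.2018 + 0.3703 + 0.3272 + 0.1548 + 0.0439 + 0.0058 + 0.0004 = 1.1042
TFR = 5 × 1.1042 = 5.521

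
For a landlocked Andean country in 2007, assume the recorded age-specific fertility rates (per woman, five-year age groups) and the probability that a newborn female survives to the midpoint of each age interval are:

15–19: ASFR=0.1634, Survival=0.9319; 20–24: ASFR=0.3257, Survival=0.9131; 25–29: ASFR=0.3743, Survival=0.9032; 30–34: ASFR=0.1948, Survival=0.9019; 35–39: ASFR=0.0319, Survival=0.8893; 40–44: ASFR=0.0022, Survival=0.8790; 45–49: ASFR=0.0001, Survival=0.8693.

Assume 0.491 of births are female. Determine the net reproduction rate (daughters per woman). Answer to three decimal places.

Proportion female at birth = 0.491.
Weighting each age-specific rate by interval width and survival:
  15–19: 5 × 0.1634 × 0.9319 = 0.76136
  20–24: 5 × 0.3257 × 0.9131 = 1.48698
  25–29: 5 × 0.3743 × 0.9032 = 1.69034
  30–34: 5 × 0.1948 × 0.9019 = 0.87845
  35–39: 5 × 0.0319 × 0.8893 = 0.14184
  40–44: 5 × 0.0022 × 0.8790 = 0.00967
  45–49: 5 × 0.0001 × 0.8693 = 0.00043
Sum = 4.96907
NRR = 0.491 × 4.96907 = 2.43981

2.440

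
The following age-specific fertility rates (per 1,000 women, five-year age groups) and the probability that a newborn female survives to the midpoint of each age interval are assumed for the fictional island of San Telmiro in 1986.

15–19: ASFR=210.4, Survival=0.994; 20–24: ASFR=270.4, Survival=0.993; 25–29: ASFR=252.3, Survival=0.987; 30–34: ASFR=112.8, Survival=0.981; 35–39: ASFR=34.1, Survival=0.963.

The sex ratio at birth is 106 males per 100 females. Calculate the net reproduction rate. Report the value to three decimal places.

2.112

Proportion female at birth = 100 / (100 + 106) = 0.48544.
Weighting each age-specific rate by interval width and survival:
  15–19: 5 × 210.4/1000 × 0.994 = 1.04569
  20–24: 5 × 270.4/1000 × 0.993 = 1.34254
  25–29: 5 × 252.3/1000 × 0.987 = 1.24510
  30–34: 5 × 112.8/1000 × 0.981 = 0.55328
  35–39: 5 × 34.1/1000 × 0.963 = 0.16419
Sum = 4.35080
NRR = 0.48544 × 4.35080 = 2.11205
An NRR exceeding 1 indicates intrinsic growth under these rates.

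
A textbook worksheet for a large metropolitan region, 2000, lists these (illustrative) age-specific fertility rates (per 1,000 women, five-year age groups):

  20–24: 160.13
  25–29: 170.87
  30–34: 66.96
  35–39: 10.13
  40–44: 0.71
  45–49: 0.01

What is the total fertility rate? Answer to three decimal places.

Sum of ASFRs = 160.13 + 170.87 + 66.96 + 10.13 + 0.71 + 0.01 = 408.81
TFR = 5 × 408.81 / 1000 = 2.04405

2.044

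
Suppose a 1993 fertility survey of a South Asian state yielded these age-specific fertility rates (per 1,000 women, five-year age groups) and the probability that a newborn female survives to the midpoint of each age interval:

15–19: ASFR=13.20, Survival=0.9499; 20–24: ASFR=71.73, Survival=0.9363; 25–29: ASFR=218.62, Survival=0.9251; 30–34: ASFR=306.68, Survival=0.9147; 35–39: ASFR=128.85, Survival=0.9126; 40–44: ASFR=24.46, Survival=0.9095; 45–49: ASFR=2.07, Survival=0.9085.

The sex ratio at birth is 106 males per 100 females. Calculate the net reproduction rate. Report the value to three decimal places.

Proportion female at birth = 100 / (100 + 106) = 0.48544.
Per-age-group product (5 × ASFR × survival probability):
  15–19: 5 × 13.20/1000 × 0.9499 = 0.06269
  20–24: 5 × 71.73/1000 × 0.9363 = 0.33580
  25–29: 5 × 218.62/1000 × 0.9251 = 1.01123
  30–34: 5 × 306.68/1000 × 0.9147 = 1.40260
  35–39: 5 × 128.85/1000 × 0.9126 = 0.58794
  40–44: 5 × 24.46/1000 × 0.9095 = 0.11123
  45–49: 5 × 2.07/1000 × 0.9085 = 0.00940
Sum = 3.52089
NRR = 0.48544 × 3.52089 = 1.70918
An NRR exceeding 1 indicates intrinsic growth under these rates.

1.709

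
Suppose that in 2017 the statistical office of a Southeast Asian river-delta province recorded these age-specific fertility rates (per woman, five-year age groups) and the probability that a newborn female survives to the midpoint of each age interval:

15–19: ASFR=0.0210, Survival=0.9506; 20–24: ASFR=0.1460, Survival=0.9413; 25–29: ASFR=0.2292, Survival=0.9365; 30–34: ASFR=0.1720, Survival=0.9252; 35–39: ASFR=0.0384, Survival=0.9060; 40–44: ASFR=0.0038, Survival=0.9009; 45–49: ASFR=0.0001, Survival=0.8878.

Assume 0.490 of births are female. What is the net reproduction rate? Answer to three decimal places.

1.395

Proportion female at birth = 0.490.
Weighting each age-specific rate by interval width and survival:
  15–19: 5 × 0.0210 × 0.9506 = 0.09981
  20–24: 5 × 0.1460 × 0.9413 = 0.68715
  25–29: 5 × 0.2292 × 0.9365 = 1.07323
  30–34: 5 × 0.1720 × 0.9252 = 0.79567
  35–39: 5 × 0.0384 × 0.9060 = 0.17395
  40–44: 5 × 0.0038 × 0.9009 = 0.01712
  45–49: 5 × 0.0001 × 0.8878 = 0.00044
Sum = 2.84737
NRR = 0.490 × 2.84737 = 1.39521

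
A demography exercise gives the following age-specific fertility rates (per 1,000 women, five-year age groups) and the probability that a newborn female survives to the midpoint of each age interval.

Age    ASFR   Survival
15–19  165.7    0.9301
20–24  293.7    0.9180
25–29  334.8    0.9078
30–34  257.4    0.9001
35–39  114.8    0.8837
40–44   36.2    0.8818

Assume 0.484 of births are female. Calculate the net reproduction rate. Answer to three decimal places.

Proportion female at birth = 0.484.
Weighting each age-specific rate by interval width and survival:
  15–19: 5 × 165.7/1000 × 0.9301 = 0.77059
  20–24: 5 × 293.7/1000 × 0.9180 = 1.34808
  25–29: 5 × 334.8/1000 × 0.9078 = 1.51966
  30–34: 5 × 257.4/1000 × 0.9001 = 1.15843
  35–39: 5 × 114.8/1000 × 0.8837 = 0.50724
  40–44: 5 × 36.2/1000 × 0.8818 = 0.15961
Sum = 5.46361
NRR = 0.484 × 5.46361 = 2.64439
An NRR exceeding 1 indicates intrinsic growth under these rates.

2.644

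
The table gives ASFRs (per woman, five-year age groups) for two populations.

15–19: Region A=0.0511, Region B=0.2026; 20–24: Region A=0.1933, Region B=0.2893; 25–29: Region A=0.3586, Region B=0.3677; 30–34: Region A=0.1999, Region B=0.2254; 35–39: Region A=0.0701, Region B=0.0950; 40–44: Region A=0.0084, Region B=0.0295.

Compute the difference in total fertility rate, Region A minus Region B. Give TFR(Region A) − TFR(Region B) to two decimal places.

-1.64

Region A:
  Sum of ASFRs = 0.0511 + 0.1933 + 0.3586 + 0.1999 + 0.0701 + 0.0084 = 0.8814
  TFR = 5 × 0.8814 = 4.407
Region B:
  Sum of ASFRs = 0.2026 + 0.2893 + 0.3677 + 0.2254 + 0.0950 + 0.0295 = 1.2095
  TFR = 5 × 1.2095 = 6.0475
Difference = 4.407 − 6.0475 = -1.6405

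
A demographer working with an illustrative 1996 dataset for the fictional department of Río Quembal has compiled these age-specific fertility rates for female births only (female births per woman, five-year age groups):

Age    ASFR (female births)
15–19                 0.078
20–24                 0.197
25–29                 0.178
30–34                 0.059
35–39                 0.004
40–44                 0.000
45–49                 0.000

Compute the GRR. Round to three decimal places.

Sum of female ASFRs = 0.078 + 0.197 + 0.178 + 0.059 + 0.004 + 0.000 + 0.000 = 0.516
GRR = 5 × 0.516 = 2.58

2.580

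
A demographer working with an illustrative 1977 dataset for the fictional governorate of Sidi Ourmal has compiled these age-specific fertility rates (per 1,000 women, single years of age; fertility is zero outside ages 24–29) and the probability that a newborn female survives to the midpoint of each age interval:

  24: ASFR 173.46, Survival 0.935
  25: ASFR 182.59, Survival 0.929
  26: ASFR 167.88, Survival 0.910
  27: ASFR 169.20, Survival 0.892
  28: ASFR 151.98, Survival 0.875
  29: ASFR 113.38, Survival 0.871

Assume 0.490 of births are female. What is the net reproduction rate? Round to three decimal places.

Proportion female at birth = 0.490.
Each age group contributes 1 × ASFR × survival:
  24: 1 × 173.46/1000 × 0.935 = 0.16219
  25: 1 × 182.59/1000 × 0.929 = 0.16963
  26: 1 × 167.88/1000 × 0.910 = 0.15277
  27: 1 × 169.20/1000 × 0.892 = 0.15093
  28: 1 × 151.98/1000 × 0.875 = 0.13298
  29: 1 × 113.38/1000 × 0.871 = 0.09875
Sum = 0.86725
NRR = 0.490 × 0.86725 = 0.42495
With NRR below 1 the population is below replacement fertility.

0.425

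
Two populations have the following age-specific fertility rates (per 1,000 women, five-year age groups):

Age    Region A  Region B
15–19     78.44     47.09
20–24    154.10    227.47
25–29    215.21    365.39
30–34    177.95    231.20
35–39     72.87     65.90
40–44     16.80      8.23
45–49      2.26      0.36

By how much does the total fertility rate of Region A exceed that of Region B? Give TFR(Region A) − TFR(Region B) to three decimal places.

-1.140

Region A:
  Sum of ASFRs = 78.44 + 154.10 + 215.21 + 177.95 + 72.87 + 16.80 + 2.26 = 717.63
  TFR = 5 × 717.63 / 1000 = 3.58815
Region B:
  Sum of ASFRs = 47.09 + 227.47 + 365.39 + 231.20 + 65.90 + 8.23 + 0.36 = 945.64
  TFR = 5 × 945.64 / 1000 = 4.7282
Difference = 3.58815 − 4.7282 = -1.14005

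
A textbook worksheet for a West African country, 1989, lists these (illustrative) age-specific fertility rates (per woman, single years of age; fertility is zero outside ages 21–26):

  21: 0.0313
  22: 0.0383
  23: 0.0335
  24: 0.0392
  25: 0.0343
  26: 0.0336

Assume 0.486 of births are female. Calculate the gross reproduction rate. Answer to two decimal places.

Proportion female at birth = 0.486.
Sum of ASFRs = 0.0313 + 0.0383 + 0.0335 + 0.0392 + 0.0343 + 0.0336 = 0.2102
TFR = 0.2102
GRR = 0.486 × 0.2102 = 0.10216

0.10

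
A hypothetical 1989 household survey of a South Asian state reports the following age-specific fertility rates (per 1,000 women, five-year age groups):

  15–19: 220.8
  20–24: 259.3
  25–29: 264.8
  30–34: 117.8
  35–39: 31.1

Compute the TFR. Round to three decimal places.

Sum of ASFRs = 220.8 + 259.3 + 264.8 + 117.8 + 31.1 = 893.8
TFR = 5 × 893.8 / 1000 = 4.469

4.469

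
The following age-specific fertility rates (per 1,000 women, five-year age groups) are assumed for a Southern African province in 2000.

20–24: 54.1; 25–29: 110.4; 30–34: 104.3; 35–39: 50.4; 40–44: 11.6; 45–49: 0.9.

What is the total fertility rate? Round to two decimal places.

Sum of ASFRs = 54.1 + 110.4 + 104.3 + 50.4 + 11.6 + 0.9 = 331.7
TFR = 5 × 331.7 / 1000 = 1.6585

1.66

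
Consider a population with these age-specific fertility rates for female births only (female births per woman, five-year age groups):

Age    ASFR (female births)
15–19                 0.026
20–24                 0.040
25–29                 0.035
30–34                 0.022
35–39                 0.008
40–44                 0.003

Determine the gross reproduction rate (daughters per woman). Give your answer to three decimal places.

0.670

Sum of female ASFRs = 0.026 + 0.040 + 0.035 + 0.022 + 0.008 + 0.003 = 0.134
GRR = 5 × 0.134 = 0.67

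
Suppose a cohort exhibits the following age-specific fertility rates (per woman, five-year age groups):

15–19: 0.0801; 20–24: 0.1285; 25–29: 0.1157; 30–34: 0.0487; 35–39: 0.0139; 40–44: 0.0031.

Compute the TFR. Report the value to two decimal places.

Sum of ASFRs = 0.0801 + 0.1285 + 0.1157 + 0.0487 + 0.0139 + 0.0031 = 0.3900
TFR = 5 × 0.3900 = 1.95

1.95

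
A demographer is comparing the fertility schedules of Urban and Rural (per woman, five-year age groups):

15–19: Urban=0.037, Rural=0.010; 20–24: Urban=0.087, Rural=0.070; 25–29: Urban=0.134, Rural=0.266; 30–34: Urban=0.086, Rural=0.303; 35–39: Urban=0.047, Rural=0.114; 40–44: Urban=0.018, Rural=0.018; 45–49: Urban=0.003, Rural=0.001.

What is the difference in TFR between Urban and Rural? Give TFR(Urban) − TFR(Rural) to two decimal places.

Urban:
  Sum of ASFRs = 0.037 + 0.087 + 0.134 + 0.086 + 0.047 + 0.018 + 0.003 = 0.412
  TFR = 5 × 0.412 = 2.06
Rural:
  Sum of ASFRs = 0.010 + 0.070 + 0.266 + 0.303 + 0.114 + 0.018 + 0.001 = 0.782
  TFR = 5 × 0.782 = 3.91
Difference = 2.06 − 3.91 = -1.85

-1.85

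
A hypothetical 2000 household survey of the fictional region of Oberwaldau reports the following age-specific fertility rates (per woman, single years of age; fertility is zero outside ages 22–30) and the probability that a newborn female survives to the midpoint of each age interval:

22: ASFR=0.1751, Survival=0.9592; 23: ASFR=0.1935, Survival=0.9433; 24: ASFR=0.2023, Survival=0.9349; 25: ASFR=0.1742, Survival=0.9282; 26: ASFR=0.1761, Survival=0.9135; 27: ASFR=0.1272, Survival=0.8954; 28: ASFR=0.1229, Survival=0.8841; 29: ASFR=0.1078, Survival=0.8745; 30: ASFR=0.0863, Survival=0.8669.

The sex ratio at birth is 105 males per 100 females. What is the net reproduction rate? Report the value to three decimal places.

Proportion female at birth = 100 / (100 + 105) = 0.48780.
Weighting each age-specific rate by interval width and survival:
  22: 1 × 0.1751 × 0.9592 = 0.16796
  23: 1 × 0.1935 × 0.9433 = 0.18253
  24: 1 × 0.2023 × 0.9349 = 0.18913
  25: 1 × 0.1742 × 0.9282 = 0.16169
  26: 1 × 0.1761 × 0.9135 = 0.16087
  27: 1 × 0.1272 × 0.8954 = 0.11389
  28: 1 × 0.1229 × 0.8841 = 0.10866
  29: 1 × 0.1078 × 0.8745 = 0.09427
  30: 1 × 0.0863 × 0.8669 = 0.07481
Sum = 1.25381
NRR = 0.48780 × 1.25381 = 0.61161

0.612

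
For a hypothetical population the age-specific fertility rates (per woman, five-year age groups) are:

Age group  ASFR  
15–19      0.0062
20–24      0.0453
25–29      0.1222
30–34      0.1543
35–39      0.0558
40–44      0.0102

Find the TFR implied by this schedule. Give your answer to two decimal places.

Sum of ASFRs = 0.0062 + 0.0453 + 0.1222 + 0.1543 + 0.0558 + 0.0102 = 0.3940
TFR = 5 × 0.3940 = 1.97

1.97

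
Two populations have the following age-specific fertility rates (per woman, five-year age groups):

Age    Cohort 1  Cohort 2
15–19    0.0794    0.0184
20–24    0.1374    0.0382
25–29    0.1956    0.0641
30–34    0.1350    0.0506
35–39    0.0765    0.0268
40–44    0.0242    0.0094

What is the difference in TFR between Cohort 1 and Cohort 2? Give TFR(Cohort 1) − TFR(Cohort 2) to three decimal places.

2.203

Cohort 1:
  Sum of ASFRs = 0.0794 + 0.1374 + 0.1956 + 0.1350 + 0.0765 + 0.0242 = 0.6481
  TFR = 5 × 0.6481 = 3.2405
Cohort 2:
  Sum of ASFRs = 0.0184 + 0.0382 + 0.0641 + 0.0506 + 0.0268 + 0.0094 = 0.2075
  TFR = 5 × 0.2075 = 1.0375
Difference = 3.2405 − 1.0375 = 2.203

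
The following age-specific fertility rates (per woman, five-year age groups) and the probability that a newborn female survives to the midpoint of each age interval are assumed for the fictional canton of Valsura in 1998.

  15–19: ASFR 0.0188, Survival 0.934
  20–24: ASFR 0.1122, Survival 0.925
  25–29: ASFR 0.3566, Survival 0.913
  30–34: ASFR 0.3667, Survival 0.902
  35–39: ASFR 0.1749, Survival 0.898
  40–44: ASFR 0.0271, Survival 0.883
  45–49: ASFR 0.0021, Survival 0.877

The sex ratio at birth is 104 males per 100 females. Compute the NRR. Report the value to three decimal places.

Proportion female at birth = 100 / (100 + 104) = 0.49020.
Survival-weighted fertility by age (5·fₓ·Sₓ):
  15–19: 5 × 0.0188 × 0.934 = 0.08780
  20–24: 5 × 0.1122 × 0.925 = 0.51893
  25–29: 5 × 0.3566 × 0.913 = 1.62788
  30–34: 5 × 0.3667 × 0.902 = 1.65382
  35–39: 5 × 0.1749 × 0.898 = 0.78530
  40–44: 5 × 0.0271 × 0.883 = 0.11965
  45–49: 5 × 0.0021 × 0.877 = 0.00921
Sum = 4.80259
NRR = 0.49020 × 4.80259 = 2.35423
An NRR exceeding 1 indicates intrinsic growth under these rates.

2.354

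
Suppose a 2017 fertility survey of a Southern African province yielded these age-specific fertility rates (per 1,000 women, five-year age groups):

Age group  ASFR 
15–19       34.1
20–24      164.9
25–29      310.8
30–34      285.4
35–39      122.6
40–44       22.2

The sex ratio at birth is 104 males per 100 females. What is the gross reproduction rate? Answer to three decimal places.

2.304

Proportion female at birth = 100 / (100 + 104) = 0.49020.
Sum of ASFRs = 34.1 + 164.9 + 310.8 + 285.4 + 122.6 + 22.2 = 940.0
TFR = 5 × 940.0 / 1000 = 4.7
GRR = 0.49020 × 4.7 = 2.30394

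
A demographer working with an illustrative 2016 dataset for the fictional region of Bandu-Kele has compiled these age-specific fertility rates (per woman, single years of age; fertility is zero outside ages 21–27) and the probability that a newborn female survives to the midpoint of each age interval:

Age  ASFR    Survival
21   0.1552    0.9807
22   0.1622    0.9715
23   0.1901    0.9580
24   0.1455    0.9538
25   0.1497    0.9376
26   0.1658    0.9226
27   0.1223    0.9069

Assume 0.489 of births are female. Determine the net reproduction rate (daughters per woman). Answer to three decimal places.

Proportion female at birth = 0.489.
Per-age-group product (1 × ASFR × survival probability):
  21: 1 × 0.1552 × 0.9807 = 0.15220
  22: 1 × 0.1622 × 0.9715 = 0.15758
  23: 1 × 0.1901 × 0.9580 = 0.18212
  24: 1 × 0.1455 × 0.9538 = 0.13878
  25: 1 × 0.1497 × 0.9376 = 0.14036
  26: 1 × 0.1658 × 0.9226 = 0.15297
  27: 1 × 0.1223 × 0.9069 = 0.11091
Sum = 1.03492
NRR = 0.489 × 1.03492 = 0.50608
An NRR under 1 implies long-run decline under these rates.

0.506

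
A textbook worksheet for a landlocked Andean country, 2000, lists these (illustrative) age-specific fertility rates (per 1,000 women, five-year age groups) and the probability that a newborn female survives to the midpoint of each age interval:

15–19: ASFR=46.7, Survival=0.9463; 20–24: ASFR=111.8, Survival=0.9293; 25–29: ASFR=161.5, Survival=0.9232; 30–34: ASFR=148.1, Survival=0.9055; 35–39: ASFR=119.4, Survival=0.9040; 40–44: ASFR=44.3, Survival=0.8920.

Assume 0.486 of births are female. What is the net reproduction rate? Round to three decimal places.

Proportion female at birth = 0.486.
Each age group contributes 5 × ASFR × survival:
  15–19: 5 × 46.7/1000 × 0.9463 = 0.22096
  20–24: 5 × 111.8/1000 × 0.9293 = 0.51948
  25–29: 5 × 161.5/1000 × 0.9232 = 0.74548
  30–34: 5 × 148.1/1000 × 0.9055 = 0.67052
  35–39: 5 × 119.4/1000 × 0.9040 = 0.53969
  40–44: 5 × 44.3/1000 × 0.8920 = 0.19758
Sum = 2.89371
NRR = 0.486 × 2.89371 = 1.40634
NRR > 1, so each generation more than replaces itself.

1.406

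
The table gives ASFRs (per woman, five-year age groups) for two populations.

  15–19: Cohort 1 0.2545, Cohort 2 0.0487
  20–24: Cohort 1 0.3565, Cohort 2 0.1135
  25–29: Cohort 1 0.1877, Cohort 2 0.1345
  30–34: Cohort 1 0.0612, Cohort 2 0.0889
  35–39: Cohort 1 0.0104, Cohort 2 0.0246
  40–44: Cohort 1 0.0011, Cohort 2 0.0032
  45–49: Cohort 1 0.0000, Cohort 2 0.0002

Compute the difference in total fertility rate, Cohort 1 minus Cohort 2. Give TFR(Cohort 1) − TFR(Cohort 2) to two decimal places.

2.29

Cohort 1:
  Sum of ASFRs = 0.2545 + 0.3565 + 0.1877 + 0.0612 + 0.0104 + 0.0011 + 0.0000 = 0.8714
  TFR = 5 × 0.8714 = 4.357
Cohort 2:
  Sum of ASFRs = 0.0487 + 0.1135 + 0.1345 + 0.0889 + 0.0246 + 0.0032 + 0.0002 = 0.4136
  TFR = 5 × 0.4136 = 2.068
Difference = 4.357 − 2.068 = 2.289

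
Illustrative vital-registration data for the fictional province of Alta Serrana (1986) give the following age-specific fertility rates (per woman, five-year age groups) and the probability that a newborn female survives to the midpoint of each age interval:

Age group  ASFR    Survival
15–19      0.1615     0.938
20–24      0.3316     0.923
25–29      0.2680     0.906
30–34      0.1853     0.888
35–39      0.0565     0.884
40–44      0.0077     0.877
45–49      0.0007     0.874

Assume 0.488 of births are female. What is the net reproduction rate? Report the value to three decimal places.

2.250

Proportion female at birth = 0.488.
Survival-weighted fertility by age (5·fₓ·Sₓ):
  15–19: 5 × 0.1615 × 0.938 = 0.75744
  20–24: 5 × 0.3316 × 0.923 = 1.53033
  25–29: 5 × 0.2680 × 0.906 = 1.21404
  30–34: 5 × 0.1853 × 0.888 = 0.82273
  35–39: 5 × 0.0565 × 0.884 = 0.24973
  40–44: 5 × 0.0077 × 0.877 = 0.03376
  45–49: 5 × 0.0007 × 0.874 = 0.00306
Sum = 4.61109
NRR = 0.488 × 4.61109 = 2.25021
With NRR above 1 the population is above replacement fertility.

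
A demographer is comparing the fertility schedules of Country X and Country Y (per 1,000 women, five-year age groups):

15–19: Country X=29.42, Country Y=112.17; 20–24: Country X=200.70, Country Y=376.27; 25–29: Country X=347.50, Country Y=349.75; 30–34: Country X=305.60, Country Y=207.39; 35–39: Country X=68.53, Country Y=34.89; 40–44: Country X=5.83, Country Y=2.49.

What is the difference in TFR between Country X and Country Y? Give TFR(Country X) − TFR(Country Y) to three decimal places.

-0.627

Country X:
  Sum of ASFRs = 29.42 + 200.70 + 347.50 + 305.60 + 68.53 + 5.83 = 957.58
  TFR = 5 × 957.58 / 1000 = 4.7879
Country Y:
  Sum of ASFRs = 112.17 + 376.27 + 349.75 + 207.39 + 34.89 + 2.49 = 1082.96
  TFR = 5 × 1082.96 / 1000 = 5.4148
Difference = 4.7879 − 5.4148 = -0.6269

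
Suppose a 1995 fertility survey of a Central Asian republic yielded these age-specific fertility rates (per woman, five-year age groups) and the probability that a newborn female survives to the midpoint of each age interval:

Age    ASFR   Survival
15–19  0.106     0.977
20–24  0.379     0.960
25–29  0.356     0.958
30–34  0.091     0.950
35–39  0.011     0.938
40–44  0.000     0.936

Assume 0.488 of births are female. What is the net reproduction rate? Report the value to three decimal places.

2.209

Proportion female at birth = 0.488.
Each age group contributes 5 × ASFR × survival:
  15–19: 5 × 0.106 × 0.977 = 0.51781
  20–24: 5 × 0.379 × 0.960 = 1.81920
  25–29: 5 × 0.356 × 0.958 = 1.70524
  30–34: 5 × 0.091 × 0.950 = 0.43225
  35–39: 5 × 0.011 × 0.938 = 0.05159
  40–44: 5 × 0.000 × 0.936 = 0.00000
Sum = 4.52609
NRR = 0.488 × 4.52609 = 2.20873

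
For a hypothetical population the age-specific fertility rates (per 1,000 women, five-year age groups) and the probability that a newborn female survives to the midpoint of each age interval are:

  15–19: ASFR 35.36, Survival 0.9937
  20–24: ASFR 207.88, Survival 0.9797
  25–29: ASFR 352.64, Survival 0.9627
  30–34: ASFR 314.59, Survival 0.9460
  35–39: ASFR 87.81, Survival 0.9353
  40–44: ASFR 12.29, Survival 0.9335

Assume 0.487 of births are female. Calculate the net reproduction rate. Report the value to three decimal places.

Proportion female at birth = 0.487.
Each age group contributes 5 × ASFR × survival:
  15–19: 5 × 35.36/1000 × 0.9937 = 0.17569
  20–24: 5 × 207.88/1000 × 0.9797 = 1.01830
  25–29: 5 × 352.64/1000 × 0.9627 = 1.69743
  30–34: 5 × 314.59/1000 × 0.9460 = 1.48801
  35–39: 5 × 87.81/1000 × 0.9353 = 0.41064
  40–44: 5 × 12.29/1000 × 0.9335 = 0.05736
Sum = 4.84743
NRR = 0.487 × 4.84743 = 2.36070
NRR > 1, so each generation more than replaces itself.

2.361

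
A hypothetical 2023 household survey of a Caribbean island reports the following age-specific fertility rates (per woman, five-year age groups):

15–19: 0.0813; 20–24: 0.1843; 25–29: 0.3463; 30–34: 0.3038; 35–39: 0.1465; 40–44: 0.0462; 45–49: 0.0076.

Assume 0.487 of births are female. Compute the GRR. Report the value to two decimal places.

2.72

Proportion female at birth = 0.487.
Sum of ASFRs = 0.0813 + 0.1843 + 0.3463 + 0.3038 + 0.1465 + 0.0462 + 0.0076 = 1.1160
TFR = 5 × 1.1160 = 5.58
GRR = 0.487 × 5.58 = 2.71746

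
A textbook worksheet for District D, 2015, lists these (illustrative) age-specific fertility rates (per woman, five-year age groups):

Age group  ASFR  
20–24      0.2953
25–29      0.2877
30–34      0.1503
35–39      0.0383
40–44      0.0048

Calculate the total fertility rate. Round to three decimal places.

3.882

Sum of ASFRs = 0.2953 + 0.2877 + 0.1503 + 0.0383 + 0.0048 = 0.7764
TFR = 5 × 0.7764 = 3.882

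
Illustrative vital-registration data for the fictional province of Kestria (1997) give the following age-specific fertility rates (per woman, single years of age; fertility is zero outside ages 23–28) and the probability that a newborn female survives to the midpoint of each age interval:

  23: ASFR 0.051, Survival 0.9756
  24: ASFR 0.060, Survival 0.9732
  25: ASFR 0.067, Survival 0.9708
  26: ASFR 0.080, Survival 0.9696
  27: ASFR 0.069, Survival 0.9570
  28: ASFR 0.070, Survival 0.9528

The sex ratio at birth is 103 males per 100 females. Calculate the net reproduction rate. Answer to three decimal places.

0.189

Proportion female at birth = 100 / (100 + 103) = 0.49261.
Per-age-group product (1 × ASFR × survival probability):
  23: 1 × 0.051 × 0.9756 = 0.04976
  24: 1 × 0.060 × 0.9732 = 0.05839
  25: 1 × 0.067 × 0.9708 = 0.06504
  26: 1 × 0.080 × 0.9696 = 0.07757
  27: 1 × 0.069 × 0.9570 = 0.06603
  28: 1 × 0.070 × 0.9528 = 0.06670
Sum = 0.38349
NRR = 0.49261 × 0.38349 = 0.18891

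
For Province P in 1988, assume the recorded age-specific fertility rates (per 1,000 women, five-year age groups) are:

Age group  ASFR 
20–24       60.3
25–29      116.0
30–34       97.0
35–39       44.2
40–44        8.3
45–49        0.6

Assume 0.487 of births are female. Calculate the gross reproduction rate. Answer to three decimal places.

Proportion female at birth = 0.487.
Sum of ASFRs = 60.3 + 116.0 + 97.0 + 44.2 + 8.3 + 0.6 = 326.4
TFR = 5 × 326.4 / 1000 = 1.632
GRR = 0.487 × 1.632 = 0.79478

0.795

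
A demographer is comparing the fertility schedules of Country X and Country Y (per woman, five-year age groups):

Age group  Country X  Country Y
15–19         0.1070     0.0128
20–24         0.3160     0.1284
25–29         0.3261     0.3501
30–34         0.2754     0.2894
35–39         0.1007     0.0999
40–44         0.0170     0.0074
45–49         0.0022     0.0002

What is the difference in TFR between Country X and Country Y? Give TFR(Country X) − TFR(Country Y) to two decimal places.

Country X:
  Sum of ASFRs = 0.1070 + 0.3160 + 0.3261 + 0.2754 + 0.1007 + 0.0170 + 0.0022 = 1.1444
  TFR = 5 × 1.1444 = 5.722
Country Y:
  Sum of ASFRs = 0.0128 + 0.1284 + 0.3501 + 0.2894 + 0.0999 + 0.0074 + 0.0002 = 0.8882
  TFR = 5 × 0.8882 = 4.441
Difference = 5.722 − 4.441 = 1.281

1.28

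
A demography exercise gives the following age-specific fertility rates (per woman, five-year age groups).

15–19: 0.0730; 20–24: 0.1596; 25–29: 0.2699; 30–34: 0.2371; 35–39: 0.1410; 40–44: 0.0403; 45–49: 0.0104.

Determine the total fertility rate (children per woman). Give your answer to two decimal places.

Sum of ASFRs = 0.0730 + 0.1596 + 0.2699 + 0.2371 + 0.1410 + 0.0403 + 0.0104 = 0.9313
TFR = 5 × 0.9313 = 4.6565

4.66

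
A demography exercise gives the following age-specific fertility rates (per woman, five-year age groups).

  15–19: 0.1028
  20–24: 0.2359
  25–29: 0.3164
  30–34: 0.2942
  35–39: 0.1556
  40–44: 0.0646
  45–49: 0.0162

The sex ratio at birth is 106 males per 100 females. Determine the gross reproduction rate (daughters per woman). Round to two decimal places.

Proportion female at birth = 100 / (100 + 106) = 0.48544.
Sum of ASFRs = 0.1028 + 0.2359 + 0.3164 + 0.2942 + 0.1556 + 0.0646 + 0.0162 = 1.1857
TFR = 5 × 1.1857 = 5.9285
GRR = 0.48544 × 5.9285 = 2.87793

2.88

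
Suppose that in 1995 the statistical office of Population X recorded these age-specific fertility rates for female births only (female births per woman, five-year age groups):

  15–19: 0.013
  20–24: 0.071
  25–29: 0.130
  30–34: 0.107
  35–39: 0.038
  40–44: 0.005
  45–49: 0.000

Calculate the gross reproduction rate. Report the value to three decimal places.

1.820

Sum of female ASFRs = 0.013 + 0.071 + 0.130 + 0.107 + 0.038 + 0.005 + 0.000 = 0.364
GRR = 5 × 0.364 = 1.82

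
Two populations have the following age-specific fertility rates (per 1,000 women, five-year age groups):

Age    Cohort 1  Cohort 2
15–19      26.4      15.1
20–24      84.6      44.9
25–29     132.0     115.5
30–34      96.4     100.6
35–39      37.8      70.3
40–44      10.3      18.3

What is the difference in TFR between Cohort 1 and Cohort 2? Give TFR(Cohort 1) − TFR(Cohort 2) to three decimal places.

Cohort 1:
  Sum of ASFRs = 26.4 + 84.6 + 132.0 + 96.4 + 37.8 + 10.3 = 387.5
  TFR = 5 × 387.5 / 1000 = 1.9375
Cohort 2:
  Sum of ASFRs = 15.1 + 44.9 + 115.5 + 100.6 + 70.3 + 18.3 = 364.7
  TFR = 5 × 364.7 / 1000 = 1.8235
Difference = 1.9375 − 1.8235 = 0.114

0.114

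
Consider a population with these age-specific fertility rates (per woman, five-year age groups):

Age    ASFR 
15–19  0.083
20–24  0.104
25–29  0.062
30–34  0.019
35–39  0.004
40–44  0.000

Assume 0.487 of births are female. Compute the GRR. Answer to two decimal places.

0.66

Proportion female at birth = 0.487.
Sum of ASFRs = 0.083 + 0.104 + 0.062 + 0.019 + 0.004 + 0.000 = 0.272
TFR = 5 × 0.272 = 1.36
GRR = 0.487 × 1.36 = 0.66232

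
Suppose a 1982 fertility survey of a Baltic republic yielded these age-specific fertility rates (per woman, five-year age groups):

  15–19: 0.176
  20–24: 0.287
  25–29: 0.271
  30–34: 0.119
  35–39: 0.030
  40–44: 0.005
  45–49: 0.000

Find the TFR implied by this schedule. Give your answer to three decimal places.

4.440

Sum of ASFRs = 0.176 + 0.287 + 0.271 + 0.119 + 0.030 + 0.005 + 0.000 = 0.888
TFR = 5 × 0.888 = 4.44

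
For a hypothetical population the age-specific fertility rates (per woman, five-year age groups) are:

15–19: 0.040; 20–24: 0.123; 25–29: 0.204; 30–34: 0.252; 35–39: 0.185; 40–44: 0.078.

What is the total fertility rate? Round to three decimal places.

Sum of ASFRs = 0.040 + 0.123 + 0.204 + 0.252 + 0.185 + 0.078 = 0.882
TFR = 5 × 0.882 = 4.41

4.410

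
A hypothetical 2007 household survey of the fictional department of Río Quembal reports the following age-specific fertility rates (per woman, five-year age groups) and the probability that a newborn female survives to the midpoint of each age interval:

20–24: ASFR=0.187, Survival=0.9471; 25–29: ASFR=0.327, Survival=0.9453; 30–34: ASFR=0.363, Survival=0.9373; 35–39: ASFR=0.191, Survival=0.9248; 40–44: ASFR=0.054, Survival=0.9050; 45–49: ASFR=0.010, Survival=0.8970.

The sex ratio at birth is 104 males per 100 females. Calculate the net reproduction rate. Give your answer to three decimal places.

Proportion female at birth = 100 / (100 + 104) = 0.49020.
Weighting each age-specific rate by interval width and survival:
  20–24: 5 × 0.187 × 0.9471 = 0.88554
  25–29: 5 × 0.327 × 0.9453 = 1.54557
  30–34: 5 × 0.363 × 0.9373 = 1.70120
  35–39: 5 × 0.191 × 0.9248 = 0.88318
  40–44: 5 × 0.054 × 0.9050 = 0.24435
  45–49: 5 × 0.010 × 0.8970 = 0.04485
Sum = 5.30469
NRR = 0.49020 × 5.30469 = 2.60036
NRR > 1, so each generation more than replaces itself.

2.600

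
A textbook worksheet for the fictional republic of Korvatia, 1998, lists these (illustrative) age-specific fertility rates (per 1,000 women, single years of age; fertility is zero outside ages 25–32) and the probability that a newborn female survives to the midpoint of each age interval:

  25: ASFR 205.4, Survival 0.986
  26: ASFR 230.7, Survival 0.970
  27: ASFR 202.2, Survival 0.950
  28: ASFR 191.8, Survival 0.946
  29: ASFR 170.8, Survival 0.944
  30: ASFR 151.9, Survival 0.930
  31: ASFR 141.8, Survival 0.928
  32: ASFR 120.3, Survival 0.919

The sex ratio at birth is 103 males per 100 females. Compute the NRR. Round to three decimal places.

Proportion female at birth = 100 / (100 + 103) = 0.49261.
Per-age-group product (1 × ASFR × survival probability):
  25: 1 × 205.4/1000 × 0.986 = 0.20252
  26: 1 × 230.7/1000 × 0.970 = 0.22378
  27: 1 × 202.2/1000 × 0.950 = 0.19209
  28: 1 × 191.8/1000 × 0.946 = 0.18144
  29: 1 × 170.8/1000 × 0.944 = 0.16124
  30: 1 × 151.9/1000 × 0.930 = 0.14127
  31: 1 × 141.8/1000 × 0.928 = 0.13159
  32: 1 × 120.3/1000 × 0.919 = 0.11056
Sum = 1.34449
NRR = 0.49261 × 1.34449 = 0.66231
With NRR below 1 the population is below replacement fertility.

0.662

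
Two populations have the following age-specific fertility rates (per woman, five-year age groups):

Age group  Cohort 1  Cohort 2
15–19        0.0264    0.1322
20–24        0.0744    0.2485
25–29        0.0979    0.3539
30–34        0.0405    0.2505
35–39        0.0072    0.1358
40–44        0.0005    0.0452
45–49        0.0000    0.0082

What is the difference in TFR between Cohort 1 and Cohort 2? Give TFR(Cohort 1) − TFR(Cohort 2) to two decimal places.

-4.64

Cohort 1:
  Sum of ASFRs = 0.0264 + 0.0744 + 0.0979 + 0.0405 + 0.0072 + 0.0005 + 0.0000 = 0.2469
  TFR = 5 × 0.2469 = 1.2345
Cohort 2:
  Sum of ASFRs = 0.1322 + 0.2485 + 0.3539 + 0.2505 + 0.1358 + 0.0452 + 0.0082 = 1.1743
  TFR = 5 × 1.1743 = 5.8715
Difference = 1.2345 − 5.8715 = -4.637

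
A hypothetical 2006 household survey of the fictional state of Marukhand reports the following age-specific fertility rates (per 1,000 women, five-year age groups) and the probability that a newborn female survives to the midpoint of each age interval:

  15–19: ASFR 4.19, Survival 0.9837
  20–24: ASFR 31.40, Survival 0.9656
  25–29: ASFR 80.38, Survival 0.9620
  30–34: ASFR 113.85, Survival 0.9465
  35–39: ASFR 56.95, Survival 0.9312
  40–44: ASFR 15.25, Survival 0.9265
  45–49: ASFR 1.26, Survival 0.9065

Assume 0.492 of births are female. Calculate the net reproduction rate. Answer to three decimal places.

0.708

Proportion female at birth = 0.492.
Each age group contributes 5 × ASFR × survival:
  15–19: 5 × 4.19/1000 × 0.9837 = 0.02061
  20–24: 5 × 31.40/1000 × 0.9656 = 0.15160
  25–29: 5 × 80.38/1000 × 0.9620 = 0.38663
  30–34: 5 × 113.85/1000 × 0.9465 = 0.53880
  35–39: 5 × 56.95/1000 × 0.9312 = 0.26516
  40–44: 5 × 15.25/1000 × 0.9265 = 0.07065
  45–49: 5 × 1.26/1000 × 0.9065 = 0.00571
Sum = 1.43916
NRR = 0.492 × 1.43916 = 0.70807
NRR < 1, so the cohort does not fully replace itself.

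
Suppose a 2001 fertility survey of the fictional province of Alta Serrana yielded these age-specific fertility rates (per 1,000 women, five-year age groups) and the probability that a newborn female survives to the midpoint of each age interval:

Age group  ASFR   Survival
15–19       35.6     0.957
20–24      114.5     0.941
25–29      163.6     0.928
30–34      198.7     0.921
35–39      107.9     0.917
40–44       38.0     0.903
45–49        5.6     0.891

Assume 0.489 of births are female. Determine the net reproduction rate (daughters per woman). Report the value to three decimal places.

1.503

Proportion female at birth = 0.489.
Survival-weighted fertility by age (5·fₓ·Sₓ):
  15–19: 5 × 35.6/1000 × 0.957 = 0.17035
  20–24: 5 × 114.5/1000 × 0.941 = 0.53872
  25–29: 5 × 163.6/1000 × 0.928 = 0.75910
  30–34: 5 × 198.7/1000 × 0.921 = 0.91501
  35–39: 5 × 107.9/1000 × 0.917 = 0.49472
  40–44: 5 × 38.0/1000 × 0.903 = 0.17157
  45–49: 5 × 5.6/1000 × 0.891 = 0.02495
Sum = 3.07442
NRR = 0.489 × 3.07442 = 1.50339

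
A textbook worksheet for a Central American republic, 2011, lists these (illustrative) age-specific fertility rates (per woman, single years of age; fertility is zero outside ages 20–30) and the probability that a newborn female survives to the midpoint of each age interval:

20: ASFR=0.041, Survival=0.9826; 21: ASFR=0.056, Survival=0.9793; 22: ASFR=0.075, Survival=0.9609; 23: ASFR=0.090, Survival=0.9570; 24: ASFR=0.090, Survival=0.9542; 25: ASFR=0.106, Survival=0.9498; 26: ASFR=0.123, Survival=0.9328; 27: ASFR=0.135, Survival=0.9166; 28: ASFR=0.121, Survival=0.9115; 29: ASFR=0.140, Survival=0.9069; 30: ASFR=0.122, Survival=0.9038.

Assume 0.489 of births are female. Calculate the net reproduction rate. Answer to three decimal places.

0.502

Proportion female at birth = 0.489.
Survival-weighted fertility by age (1·fₓ·Sₓ):
  20: 1 × 0.041 × 0.9826 = 0.04029
  21: 1 × 0.056 × 0.9793 = 0.05484
  22: 1 × 0.075 × 0.9609 = 0.07207
  23: 1 × 0.090 × 0.9570 = 0.08613
  24: 1 × 0.090 × 0.9542 = 0.08588
  25: 1 × 0.106 × 0.9498 = 0.10068
  26: 1 × 0.123 × 0.9328 = 0.11473
  27: 1 × 0.135 × 0.9166 = 0.12374
  28: 1 × 0.121 × 0.9115 = 0.11029
  29: 1 × 0.140 × 0.9069 = 0.12697
  30: 1 × 0.122 × 0.9038 = 0.11026
Sum = 1.02588
NRR = 0.489 × 1.02588 = 0.50166
NRR < 1, so the cohort does not fully replace itself.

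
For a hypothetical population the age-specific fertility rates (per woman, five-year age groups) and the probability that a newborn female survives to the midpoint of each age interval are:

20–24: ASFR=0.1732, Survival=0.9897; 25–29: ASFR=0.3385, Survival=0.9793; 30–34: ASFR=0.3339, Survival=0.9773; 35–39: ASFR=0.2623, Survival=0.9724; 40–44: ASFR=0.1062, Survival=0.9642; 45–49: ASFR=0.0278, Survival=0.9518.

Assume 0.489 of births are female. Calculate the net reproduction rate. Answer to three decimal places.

2.966

Proportion female at birth = 0.489.
Each age group contributes 5 × ASFR × survival:
  20–24: 5 × 0.1732 × 0.9897 = 0.85708
  25–29: 5 × 0.3385 × 0.9793 = 1.65747
  30–34: 5 × 0.3339 × 0.9773 = 1.63160
  35–39: 5 × 0.2623 × 0.9724 = 1.27530
  40–44: 5 × 0.1062 × 0.9642 = 0.51199
  45–49: 5 × 0.0278 × 0.9518 = 0.13230
Sum = 6.06574
NRR = 0.489 × 6.06574 = 2.96615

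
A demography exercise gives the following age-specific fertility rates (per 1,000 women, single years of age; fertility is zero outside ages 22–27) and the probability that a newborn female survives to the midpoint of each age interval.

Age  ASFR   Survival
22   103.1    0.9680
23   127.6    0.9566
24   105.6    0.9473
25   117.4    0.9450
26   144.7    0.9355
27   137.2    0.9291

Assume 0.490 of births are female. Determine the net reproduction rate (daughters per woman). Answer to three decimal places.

Proportion female at birth = 0.490.
Each age group contributes 1 × ASFR × survival:
  22: 1 × 103.1/1000 × 0.9680 = 0.09980
  23: 1 × 127.6/1000 × 0.9566 = 0.12206
  24: 1 × 105.6/1000 × 0.9473 = 0.10003
  25: 1 × 117.4/1000 × 0.9450 = 0.11094
  26: 1 × 144.7/1000 × 0.9355 = 0.13537
  27: 1 × 137.2/1000 × 0.9291 = 0.12747
Sum = 0.69567
NRR = 0.490 × 0.69567 = 0.34088
With NRR below 1 the population is below replacement fertility.

0.341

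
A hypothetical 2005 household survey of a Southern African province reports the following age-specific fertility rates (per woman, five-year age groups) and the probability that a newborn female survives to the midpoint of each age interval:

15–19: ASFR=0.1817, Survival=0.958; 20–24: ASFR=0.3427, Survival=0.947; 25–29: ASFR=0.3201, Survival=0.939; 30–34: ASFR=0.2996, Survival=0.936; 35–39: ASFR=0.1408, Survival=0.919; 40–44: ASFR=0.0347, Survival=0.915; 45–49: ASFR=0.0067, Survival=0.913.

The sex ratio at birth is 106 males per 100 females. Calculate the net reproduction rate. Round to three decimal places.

Proportion female at birth = 100 / (100 + 106) = 0.48544.
Per-age-group product (5 × ASFR × survival probability):
  15–19: 5 × 0.1817 × 0.958 = 0.87034
  20–24: 5 × 0.3427 × 0.947 = 1.62268
  25–29: 5 × 0.3201 × 0.939 = 1.50287
  30–34: 5 × 0.2996 × 0.936 = 1.40213
  35–39: 5 × 0.1408 × 0.919 = 0.64698
  40–44: 5 × 0.0347 × 0.915 = 0.15875
  45–49: 5 × 0.0067 × 0.913 = 0.03059
Sum = 6.23434
NRR = 0.48544 × 6.23434 = 3.02640

3.026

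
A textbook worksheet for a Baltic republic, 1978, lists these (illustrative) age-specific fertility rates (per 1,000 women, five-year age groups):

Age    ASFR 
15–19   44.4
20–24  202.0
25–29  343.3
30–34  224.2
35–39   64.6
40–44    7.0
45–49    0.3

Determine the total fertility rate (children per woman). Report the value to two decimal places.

Sum of ASFRs = 44.4 + 202.0 + 343.3 + 224.2 + 64.6 + 7.0 + 0.3 = 885.8
TFR = 5 × 885.8 / 1000 = 4.429

4.43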